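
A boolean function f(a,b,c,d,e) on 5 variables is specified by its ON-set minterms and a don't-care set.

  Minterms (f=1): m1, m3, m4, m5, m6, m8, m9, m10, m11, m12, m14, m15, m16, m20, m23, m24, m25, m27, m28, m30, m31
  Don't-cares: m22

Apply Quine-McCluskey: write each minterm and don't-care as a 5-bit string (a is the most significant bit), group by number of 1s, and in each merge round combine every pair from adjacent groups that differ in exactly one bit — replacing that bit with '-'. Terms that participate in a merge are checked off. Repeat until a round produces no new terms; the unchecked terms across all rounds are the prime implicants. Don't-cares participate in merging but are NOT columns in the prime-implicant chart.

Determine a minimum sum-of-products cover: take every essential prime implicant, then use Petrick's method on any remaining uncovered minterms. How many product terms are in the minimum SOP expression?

Round 0: 00001✓ 00011✓ 00100✓ 00101✓ 00110✓ 01000✓ 01001✓ 01010✓ 01011✓ 01100✓ 01110✓ 01111✓ 10000✓ 10100✓ 10110✓ 10111✓ 11000✓ 11001✓ 11011✓ 11100✓ 11110✓ 11111✓
Round 1: -0100✓ -0110✓ -1000✓ -1001✓ -1011✓ -1100✓ -1110✓ -1111✓ 0-001✓ 0-011✓ 0-100✓ 0-110✓ 00-01 000-1✓ 001-0✓ 0010- 01-00✓ 01-10✓ 01-11✓ 010-0✓ 010-1✓ 0100-✓ 0101-✓ 011-0✓ 0111-✓ 1-000✓ 1-100✓ 1-110✓ 1-111✓ 10-00✓ 101-0✓ 1011-✓ 11-00✓ 11-11✓ 110-1✓ 1100-✓ 111-0✓ 1111-✓
Round 2: --100✓ --110✓ -01-0✓ -1-00 -1-11 -10-1 -100- -11-0✓ -111- 0-0-1 0-1-0✓ 01--0 01-1- 010-- 1--00 1-1-0✓ 1-11-
Round 3: --1-0
PIs = {--1-0, -1-00, -1-11, -10-1, -100-, -111-, 0-0-1, 00-01, 0010-, 01--0, 01-1-, 010--, 1--00, 1-11-}
Coverage chart:
  m1: 0-0-1,00-01
  m3: 0-0-1 ←essential
  m4: --1-0,0010-
  m5: 00-01,0010-
  m6: --1-0 ←essential
  m8: -1-00,-100-,01--0,010--
  m9: -10-1,-100-,0-0-1,010--
  m10: 01--0,01-1-,010--
  m11: -1-11,-10-1,0-0-1,01-1-,010--
  m12: --1-0,-1-00,01--0
  m14: --1-0,-111-,01--0,01-1-
  m15: -1-11,-111-,01-1-
  m16: 1--00 ←essential
  m20: --1-0,1--00
  m23: 1-11- ←essential
  m24: -1-00,-100-,1--00
  m25: -10-1,-100-
  m27: -1-11,-10-1
  m28: --1-0,-1-00,1--00
  m30: --1-0,-111-,1-11-
  m31: -1-11,-111-,1-11-
Essential: --1-0, 0-0-1, 1--00, 1-11-
Petrick residual → -1-00, -10-1, 00-01, 01-1-
Min cover (8 terms): ce' + bd'e' + bc'e + a'c'e + a'b'd'e + a'bd + ad'e' + acd

8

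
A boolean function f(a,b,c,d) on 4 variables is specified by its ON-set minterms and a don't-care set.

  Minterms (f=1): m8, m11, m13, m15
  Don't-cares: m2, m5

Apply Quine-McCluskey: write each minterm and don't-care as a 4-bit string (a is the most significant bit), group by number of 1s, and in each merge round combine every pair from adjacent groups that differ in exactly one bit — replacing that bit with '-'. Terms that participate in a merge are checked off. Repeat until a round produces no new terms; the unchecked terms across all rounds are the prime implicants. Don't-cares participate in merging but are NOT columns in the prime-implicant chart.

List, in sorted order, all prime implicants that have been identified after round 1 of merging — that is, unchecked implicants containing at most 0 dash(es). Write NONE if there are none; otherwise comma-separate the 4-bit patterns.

[col 0] 0010, 0101*, 1000, 1011*, 1101*, 1111*
[col 1] -101, 1-11, 11-1
Prime implicants: -101, 0010, 1-11, 1000, 11-1

0010, 1000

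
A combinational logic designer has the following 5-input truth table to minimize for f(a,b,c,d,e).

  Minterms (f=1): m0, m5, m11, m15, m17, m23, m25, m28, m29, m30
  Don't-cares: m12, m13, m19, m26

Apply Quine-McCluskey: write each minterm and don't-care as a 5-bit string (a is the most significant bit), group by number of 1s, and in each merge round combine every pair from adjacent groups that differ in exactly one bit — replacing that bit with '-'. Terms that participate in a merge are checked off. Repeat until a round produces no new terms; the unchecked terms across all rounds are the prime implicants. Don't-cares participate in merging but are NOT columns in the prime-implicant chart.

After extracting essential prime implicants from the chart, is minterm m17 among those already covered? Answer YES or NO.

NO

Round 0: 00000 00101✓ 01011✓ 01100✓ 01101✓ 01111✓ 10001✓ 10011✓ 10111✓ 11001✓ 11010✓ 11100✓ 11101✓ 11110✓
Round 1: -1100✓ -1101✓ 0-101 01-11 011-1 0110-✓ 1-001 10-11 100-1 11-01 11-10 111-0 1110-✓
Round 2: -110-
PIs = {-110-, 0-101, 00000, 01-11, 011-1, 1-001, 10-11, 100-1, 11-01, 11-10, 111-0}
Coverage chart:
  m0: 00000 ←essential
  m5: 0-101 ←essential
  m11: 01-11 ←essential
  m15: 01-11,011-1
  m17: 1-001,100-1
  m23: 10-11 ←essential
  m25: 1-001,11-01
  m28: -110-,111-0
  m29: -110-,11-01
  m30: 11-10,111-0
Essential: 0-101, 00000, 01-11, 10-11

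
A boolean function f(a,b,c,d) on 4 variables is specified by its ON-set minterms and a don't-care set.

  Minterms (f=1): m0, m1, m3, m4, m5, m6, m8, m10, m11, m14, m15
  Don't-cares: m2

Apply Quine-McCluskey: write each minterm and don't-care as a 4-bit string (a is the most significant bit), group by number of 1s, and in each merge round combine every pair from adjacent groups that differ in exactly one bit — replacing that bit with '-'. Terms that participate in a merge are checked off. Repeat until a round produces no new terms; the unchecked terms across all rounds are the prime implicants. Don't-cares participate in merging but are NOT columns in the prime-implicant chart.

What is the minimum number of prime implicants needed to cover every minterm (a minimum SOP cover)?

5

[col 0] 0000*, 0001*, 0010*, 0011*, 0100*, 0101*, 0110*, 1000*, 1010*, 1011*, 1110*, 1111*
[col 1] -000*, -010*, -011*, -110*, 0-00*, 0-01*, 0-10*, 00-0*, 00-1*, 000-*, 001-*, 01-0*, 010-*, 1-10*, 1-11*, 10-0*, 101-*, 111-*
[col 2] --10, -0-0, -01-, 0--0, 0-0-, 00--, 1-1-
Prime implicants: --10, -0-0, -01-, 0--0, 0-0-, 00--, 1-1-
PI chart (minterm → PIs covering it):
  0 | -0-0,0--0,0-0-,00--
  1 | 0-0-,00--
  3 | -01-,00--
  4 | 0--0,0-0-
  5 | 0-0-  (sole → essential)
  6 | --10,0--0
  8 | -0-0  (sole → essential)
  10 | --10,-0-0,-01-,1-1-
  11 | -01-,1-1-
  14 | --10,1-1-
  15 | 1-1-  (sole → essential)
Essential prime implicants: -0-0, 0-0-, 1-1-
Petrick residual → --10, -01-
Minimum SOP uses 5 PIs: cd' + b'd' + b'c + a'c' + ac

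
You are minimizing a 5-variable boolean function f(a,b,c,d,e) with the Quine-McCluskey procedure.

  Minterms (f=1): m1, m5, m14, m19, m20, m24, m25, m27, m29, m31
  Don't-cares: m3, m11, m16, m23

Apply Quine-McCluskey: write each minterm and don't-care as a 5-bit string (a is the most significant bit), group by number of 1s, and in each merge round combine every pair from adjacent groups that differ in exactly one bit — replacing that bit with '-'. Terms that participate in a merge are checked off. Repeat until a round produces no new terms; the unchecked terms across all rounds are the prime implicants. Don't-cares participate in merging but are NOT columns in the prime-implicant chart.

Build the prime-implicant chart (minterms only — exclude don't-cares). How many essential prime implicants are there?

4

Round 0: 00001✓ 00011✓ 00101✓ 01011✓ 01110 10000✓ 10011✓ 10100✓ 10111✓ 11000✓ 11001✓ 11011✓ 11101✓ 11111✓
Round 1: -0011✓ -1011✓ 0-011✓ 00-01 000-1 1-000 1-011✓ 1-111✓ 10-00 10-11✓ 11-01✓ 11-11✓ 110-1✓ 1100- 111-1✓
Round 2: --011 1--11 11--1
PIs = {--011, 00-01, 000-1, 01110, 1--11, 1-000, 10-00, 11--1, 1100-}
Coverage chart:
  m1: 00-01,000-1
  m5: 00-01 ←essential
  m14: 01110 ←essential
  m19: --011,1--11
  m20: 10-00 ←essential
  m24: 1-000,1100-
  m25: 11--1,1100-
  m27: --011,1--11,11--1
  m29: 11--1 ←essential
  m31: 1--11,11--1
Essential: 00-01, 01110, 10-00, 11--1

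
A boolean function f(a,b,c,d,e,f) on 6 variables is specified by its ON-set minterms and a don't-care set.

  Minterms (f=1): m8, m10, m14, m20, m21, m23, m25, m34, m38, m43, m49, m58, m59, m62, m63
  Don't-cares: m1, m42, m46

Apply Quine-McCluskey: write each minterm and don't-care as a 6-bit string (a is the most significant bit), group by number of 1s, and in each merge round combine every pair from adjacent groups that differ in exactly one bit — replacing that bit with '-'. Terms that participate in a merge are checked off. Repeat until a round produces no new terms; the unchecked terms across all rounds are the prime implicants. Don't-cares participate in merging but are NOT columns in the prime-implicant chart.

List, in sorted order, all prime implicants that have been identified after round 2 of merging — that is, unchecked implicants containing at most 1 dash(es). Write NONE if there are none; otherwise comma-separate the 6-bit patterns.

[col 0] 000001, 001000*, 001010*, 001110*, 010100*, 010101*, 010111*, 011001, 100010*, 100110*, 101010*, 101011*, 101110*, 110001, 111010*, 111011*, 111110*, 111111*
[col 1] -01010*, -01110*, 001-10*, 0010-0, 0101-1, 01010-, 1-1010*, 1-1011*, 1-1110*, 10-010*, 10-110*, 100-10*, 101-10*, 10101-*, 111-10*, 111-11*, 11101-*, 11111-*
[col 2] -01-10, 1-1-10, 1-101-, 10--10, 111-1-
Prime implicants: -01-10, 000001, 0010-0, 0101-1, 01010-, 011001, 1-1-10, 1-101-, 10--10, 110001, 111-1-

000001, 0010-0, 0101-1, 01010-, 011001, 110001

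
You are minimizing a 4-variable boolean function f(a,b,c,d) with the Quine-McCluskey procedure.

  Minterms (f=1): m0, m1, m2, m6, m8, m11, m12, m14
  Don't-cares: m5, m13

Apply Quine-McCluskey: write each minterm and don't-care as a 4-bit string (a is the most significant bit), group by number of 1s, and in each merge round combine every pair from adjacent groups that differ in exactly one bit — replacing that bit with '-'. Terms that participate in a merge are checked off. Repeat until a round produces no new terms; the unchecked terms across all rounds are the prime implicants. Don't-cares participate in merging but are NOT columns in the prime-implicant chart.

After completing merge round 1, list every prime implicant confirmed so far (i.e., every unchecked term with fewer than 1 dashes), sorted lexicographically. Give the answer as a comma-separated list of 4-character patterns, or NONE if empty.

size-2^0 implicants → 0000(✓)  0001(✓)  0010(✓)  0101(✓)  0110(✓)  1000(✓)  1011  1100(✓)  1101(✓)  1110(✓)
size-2^1 implicants → -000  -101  -110  0-01  0-10  00-0  000-  1-00  11-0  110-
Unchecked terms (primes): -000, -101, -110, 0-01, 0-10, 00-0, 000-, 1-00, 1011, 11-0, 110-

1011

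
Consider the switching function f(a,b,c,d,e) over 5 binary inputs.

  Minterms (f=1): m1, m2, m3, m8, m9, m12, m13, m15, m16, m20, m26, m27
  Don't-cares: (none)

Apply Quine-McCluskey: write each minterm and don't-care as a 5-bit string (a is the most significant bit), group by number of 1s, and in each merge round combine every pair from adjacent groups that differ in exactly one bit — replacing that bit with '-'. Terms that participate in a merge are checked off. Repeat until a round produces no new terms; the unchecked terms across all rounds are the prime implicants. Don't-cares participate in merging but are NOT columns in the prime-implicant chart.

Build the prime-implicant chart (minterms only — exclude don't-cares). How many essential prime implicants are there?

Round 0: 00001✓ 00010✓ 00011✓ 01000✓ 01001✓ 01100✓ 01101✓ 01111✓ 10000✓ 10100✓ 11010✓ 11011✓
Round 1: 0-001 000-1 0001- 01-00✓ 01-01✓ 0100-✓ 011-1 0110-✓ 10-00 1101-
Round 2: 01-0-
PIs = {0-001, 000-1, 0001-, 01-0-, 011-1, 10-00, 1101-}
Coverage chart:
  m1: 0-001,000-1
  m2: 0001- ←essential
  m3: 000-1,0001-
  m8: 01-0- ←essential
  m9: 0-001,01-0-
  m12: 01-0- ←essential
  m13: 01-0-,011-1
  m15: 011-1 ←essential
  m16: 10-00 ←essential
  m20: 10-00 ←essential
  m26: 1101- ←essential
  m27: 1101- ←essential
Essential: 0001-, 01-0-, 011-1, 10-00, 1101-

5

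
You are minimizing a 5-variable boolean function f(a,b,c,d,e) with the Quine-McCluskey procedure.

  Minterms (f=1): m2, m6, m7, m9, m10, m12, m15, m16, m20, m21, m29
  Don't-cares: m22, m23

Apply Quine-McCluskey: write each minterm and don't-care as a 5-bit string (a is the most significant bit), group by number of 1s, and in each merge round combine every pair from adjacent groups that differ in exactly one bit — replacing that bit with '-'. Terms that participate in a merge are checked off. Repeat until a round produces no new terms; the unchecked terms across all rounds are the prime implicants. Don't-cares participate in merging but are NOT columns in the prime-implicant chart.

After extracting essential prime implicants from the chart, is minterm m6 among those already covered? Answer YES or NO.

[col 0] 00010*, 00110*, 00111*, 01001, 01010*, 01100, 01111*, 10000*, 10100*, 10101*, 10110*, 10111*, 11101*
[col 1] -0110*, -0111*, 0-010, 0-111, 00-10, 0011-*, 1-101, 10-00, 101-0*, 101-1*, 1010-*, 1011-*
[col 2] -011-, 101--
Prime implicants: -011-, 0-010, 0-111, 00-10, 01001, 01100, 1-101, 10-00, 101--
PI chart (minterm → PIs covering it):
  2 | 0-010,00-10
  6 | -011-,00-10
  7 | -011-,0-111
  9 | 01001  (sole → essential)
  10 | 0-010  (sole → essential)
  12 | 01100  (sole → essential)
  15 | 0-111  (sole → essential)
  16 | 10-00  (sole → essential)
  20 | 10-00,101--
  21 | 1-101,101--
  29 | 1-101  (sole → essential)
Essential prime implicants: 0-010, 0-111, 01001, 01100, 1-101, 10-00

NO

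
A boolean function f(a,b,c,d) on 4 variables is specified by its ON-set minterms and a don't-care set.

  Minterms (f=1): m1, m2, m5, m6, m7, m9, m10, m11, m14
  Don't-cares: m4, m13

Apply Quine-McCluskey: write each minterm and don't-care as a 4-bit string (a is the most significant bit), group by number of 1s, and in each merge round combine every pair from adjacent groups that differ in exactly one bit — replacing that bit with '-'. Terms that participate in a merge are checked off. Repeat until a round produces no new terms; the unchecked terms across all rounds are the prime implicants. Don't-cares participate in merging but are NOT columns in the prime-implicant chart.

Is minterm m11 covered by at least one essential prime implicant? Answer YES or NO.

NO

Round 0: 0001✓ 0010✓ 0100✓ 0101✓ 0110✓ 0111✓ 1001✓ 1010✓ 1011✓ 1101✓ 1110✓
Round 1: -001✓ -010✓ -101✓ -110✓ 0-01✓ 0-10✓ 01-0✓ 01-1✓ 010-✓ 011-✓ 1-01✓ 1-10✓ 10-1 101-
Round 2: --01 --10 01--
PIs = {--01, --10, 01--, 10-1, 101-}
Coverage chart:
  m1: --01 ←essential
  m2: --10 ←essential
  m5: --01,01--
  m6: --10,01--
  m7: 01-- ←essential
  m9: --01,10-1
  m10: --10,101-
  m11: 10-1,101-
  m14: --10 ←essential
Essential: --01, --10, 01--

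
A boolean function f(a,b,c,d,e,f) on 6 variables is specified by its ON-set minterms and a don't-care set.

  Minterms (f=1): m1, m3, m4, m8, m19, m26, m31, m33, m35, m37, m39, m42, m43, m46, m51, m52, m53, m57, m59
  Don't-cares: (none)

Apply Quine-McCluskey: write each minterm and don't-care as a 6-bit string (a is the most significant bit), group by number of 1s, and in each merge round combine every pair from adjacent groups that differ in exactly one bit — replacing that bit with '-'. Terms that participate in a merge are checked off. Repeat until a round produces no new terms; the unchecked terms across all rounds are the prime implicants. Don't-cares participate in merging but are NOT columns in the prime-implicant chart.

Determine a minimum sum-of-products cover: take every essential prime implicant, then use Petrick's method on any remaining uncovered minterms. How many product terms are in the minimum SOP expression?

[col 0] 000001*, 000011*, 000100, 001000, 010011*, 011010, 011111, 100001*, 100011*, 100101*, 100111*, 101010*, 101011*, 101110*, 110011*, 110100*, 110101*, 111001*, 111011*
[col 1] -00001*, -00011*, -10011*, 0-0011*, 0000-1*, 1-0011*, 1-0101, 1-1011*, 10-011*, 100-01*, 100-11*, 1000-1*, 1001-1*, 101-10, 10101-, 11-011*, 11010-, 1110-1
[col 2] --0011, -000-1, 1--011, 100--1
Prime implicants: --0011, -000-1, 000100, 001000, 011010, 011111, 1--011, 1-0101, 100--1, 101-10, 10101-, 11010-, 1110-1
PI chart (minterm → PIs covering it):
  1 | -000-1  (sole → essential)
  3 | --0011,-000-1
  4 | 000100  (sole → essential)
  8 | 001000  (sole → essential)
  19 | --0011  (sole → essential)
  26 | 011010  (sole → essential)
  31 | 011111  (sole → essential)
  33 | -000-1,100--1
  35 | --0011,-000-1,1--011,100--1
  37 | 1-0101,100--1
  39 | 100--1  (sole → essential)
  42 | 101-10,10101-
  43 | 1--011,10101-
  46 | 101-10  (sole → essential)
  51 | --0011,1--011
  52 | 11010-  (sole → essential)
  53 | 1-0101,11010-
  57 | 1110-1  (sole → essential)
  59 | 1--011,1110-1
Essential prime implicants: --0011, -000-1, 000100, 001000, 011010, 011111, 100--1, 101-10, 11010-, 1110-1
Petrick residual → 1--011
Minimum SOP uses 11 PIs: c'd'ef + b'c'd'f + a'b'c'de'f' + a'b'cd'e'f' + a'bcd'ef' + a'bcdef + ad'ef + ab'c'f + ab'cef' + abc'de' + abcd'f

11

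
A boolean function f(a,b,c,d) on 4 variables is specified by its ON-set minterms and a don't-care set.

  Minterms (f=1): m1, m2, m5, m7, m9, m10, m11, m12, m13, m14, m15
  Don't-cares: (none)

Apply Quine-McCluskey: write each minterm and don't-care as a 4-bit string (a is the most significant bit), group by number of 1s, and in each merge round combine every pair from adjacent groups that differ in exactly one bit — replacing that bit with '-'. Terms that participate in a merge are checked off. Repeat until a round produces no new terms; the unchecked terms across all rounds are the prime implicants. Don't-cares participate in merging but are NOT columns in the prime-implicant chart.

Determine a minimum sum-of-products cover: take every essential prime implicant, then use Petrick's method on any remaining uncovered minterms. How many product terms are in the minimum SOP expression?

size-2^0 implicants → 0001(✓)  0010(✓)  0101(✓)  0111(✓)  1001(✓)  1010(✓)  1011(✓)  1100(✓)  1101(✓)  1110(✓)  1111(✓)
size-2^1 implicants → -001(✓)  -010  -101(✓)  -111(✓)  0-01(✓)  01-1(✓)  1-01(✓)  1-10(✓)  1-11(✓)  10-1(✓)  101-(✓)  11-0(✓)  11-1(✓)  110-(✓)  111-(✓)
size-2^2 implicants → --01  -1-1  1--1  1-1-  11--
Unchecked terms (primes): --01, -010, -1-1, 1--1, 1-1-, 11--
Minterm coverage:
  m1 ⊆ --01 [E]
  m2 ⊆ -010 [E]
  m5 ⊆ --01,-1-1
  m7 ⊆ -1-1 [E]
  m9 ⊆ --01,1--1
  m10 ⊆ -010,1-1-
  m11 ⊆ 1--1,1-1-
  m12 ⊆ 11-- [E]
  m13 ⊆ --01,-1-1,1--1,11--
  m14 ⊆ 1-1-,11--
  m15 ⊆ -1-1,1--1,1-1-,11--
E = {--01, -010, -1-1, 11--}
Petrick residual → 1--1
Cover = c'd + b'cd' + bd + ad + ab  |cover|=5

5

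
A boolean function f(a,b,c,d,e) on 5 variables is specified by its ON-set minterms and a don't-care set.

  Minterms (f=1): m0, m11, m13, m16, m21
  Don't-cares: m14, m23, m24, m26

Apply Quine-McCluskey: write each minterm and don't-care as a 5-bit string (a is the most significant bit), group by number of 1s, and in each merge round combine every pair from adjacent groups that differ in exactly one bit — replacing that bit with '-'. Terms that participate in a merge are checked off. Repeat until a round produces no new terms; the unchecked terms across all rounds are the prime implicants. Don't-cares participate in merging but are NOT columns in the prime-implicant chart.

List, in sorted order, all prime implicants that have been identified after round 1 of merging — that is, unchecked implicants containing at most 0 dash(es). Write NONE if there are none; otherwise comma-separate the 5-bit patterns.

01011, 01101, 01110

[col 0] 00000*, 01011, 01101, 01110, 10000*, 10101*, 10111*, 11000*, 11010*
[col 1] -0000, 1-000, 101-1, 110-0
Prime implicants: -0000, 01011, 01101, 01110, 1-000, 101-1, 110-0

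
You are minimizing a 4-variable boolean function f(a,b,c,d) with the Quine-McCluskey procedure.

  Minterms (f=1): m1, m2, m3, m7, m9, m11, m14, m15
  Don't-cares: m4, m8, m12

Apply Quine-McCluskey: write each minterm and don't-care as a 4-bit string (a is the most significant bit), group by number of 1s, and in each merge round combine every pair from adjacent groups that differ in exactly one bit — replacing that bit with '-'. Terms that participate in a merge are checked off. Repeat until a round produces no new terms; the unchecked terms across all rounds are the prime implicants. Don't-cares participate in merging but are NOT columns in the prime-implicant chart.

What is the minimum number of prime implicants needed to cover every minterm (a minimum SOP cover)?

[col 0] 0001*, 0010*, 0011*, 0100*, 0111*, 1000*, 1001*, 1011*, 1100*, 1110*, 1111*
[col 1] -001*, -011*, -100, -111*, 0-11*, 00-1*, 001-, 1-00, 1-11*, 10-1*, 100-, 11-0, 111-
[col 2] --11, -0-1
Prime implicants: --11, -0-1, -100, 001-, 1-00, 100-, 11-0, 111-
PI chart (minterm → PIs covering it):
  1 | -0-1  (sole → essential)
  2 | 001-  (sole → essential)
  3 | --11,-0-1,001-
  7 | --11  (sole → essential)
  9 | -0-1,100-
  11 | --11,-0-1
  14 | 11-0,111-
  15 | --11,111-
Essential prime implicants: --11, -0-1, 001-
Petrick residual → 11-0
Minimum SOP uses 4 PIs: cd + b'd + a'b'c + abd'

4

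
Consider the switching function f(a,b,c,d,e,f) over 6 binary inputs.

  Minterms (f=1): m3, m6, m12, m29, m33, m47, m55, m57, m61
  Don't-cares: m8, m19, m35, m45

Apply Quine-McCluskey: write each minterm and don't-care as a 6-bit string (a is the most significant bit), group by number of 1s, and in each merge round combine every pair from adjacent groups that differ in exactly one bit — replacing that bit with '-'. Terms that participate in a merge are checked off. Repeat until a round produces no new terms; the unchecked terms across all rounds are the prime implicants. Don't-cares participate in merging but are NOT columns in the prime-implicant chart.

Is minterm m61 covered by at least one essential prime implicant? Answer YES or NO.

Round 0: 000011✓ 000110 001000✓ 001100✓ 010011✓ 011101✓ 100001✓ 100011✓ 101101✓ 101111✓ 110111 111001✓ 111101✓
Round 1: -00011 -11101 0-0011 001-00 1-1101 1000-1 1011-1 111-01
PIs = {-00011, -11101, 0-0011, 000110, 001-00, 1-1101, 1000-1, 1011-1, 110111, 111-01}
Coverage chart:
  m3: -00011,0-0011
  m6: 000110 ←essential
  m12: 001-00 ←essential
  m29: -11101 ←essential
  m33: 1000-1 ←essential
  m47: 1011-1 ←essential
  m55: 110111 ←essential
  m57: 111-01 ←essential
  m61: -11101,1-1101,111-01
Essential: -11101, 000110, 001-00, 1000-1, 1011-1, 110111, 111-01

YES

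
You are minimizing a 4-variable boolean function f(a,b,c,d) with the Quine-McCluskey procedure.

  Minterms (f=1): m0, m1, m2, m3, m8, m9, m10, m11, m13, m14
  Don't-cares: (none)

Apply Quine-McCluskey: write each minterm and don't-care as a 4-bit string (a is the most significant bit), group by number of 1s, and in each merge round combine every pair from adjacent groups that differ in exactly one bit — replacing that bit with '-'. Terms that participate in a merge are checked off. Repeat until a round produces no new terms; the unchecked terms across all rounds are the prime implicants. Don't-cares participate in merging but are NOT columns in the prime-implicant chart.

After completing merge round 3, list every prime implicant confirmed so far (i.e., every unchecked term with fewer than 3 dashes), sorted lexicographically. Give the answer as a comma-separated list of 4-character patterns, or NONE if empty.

size-2^0 implicants → 0000(✓)  0001(✓)  0010(✓)  0011(✓)  1000(✓)  1001(✓)  1010(✓)  1011(✓)  1101(✓)  1110(✓)
size-2^1 implicants → -000(✓)  -001(✓)  -010(✓)  -011(✓)  00-0(✓)  00-1(✓)  000-(✓)  001-(✓)  1-01  1-10  10-0(✓)  10-1(✓)  100-(✓)  101-(✓)
size-2^2 implicants → -0-0(✓)  -0-1(✓)  -00-(✓)  -01-(✓)  00--(✓)  10--(✓)
size-2^3 implicants → -0--
Unchecked terms (primes): -0--, 1-01, 1-10

1-01, 1-10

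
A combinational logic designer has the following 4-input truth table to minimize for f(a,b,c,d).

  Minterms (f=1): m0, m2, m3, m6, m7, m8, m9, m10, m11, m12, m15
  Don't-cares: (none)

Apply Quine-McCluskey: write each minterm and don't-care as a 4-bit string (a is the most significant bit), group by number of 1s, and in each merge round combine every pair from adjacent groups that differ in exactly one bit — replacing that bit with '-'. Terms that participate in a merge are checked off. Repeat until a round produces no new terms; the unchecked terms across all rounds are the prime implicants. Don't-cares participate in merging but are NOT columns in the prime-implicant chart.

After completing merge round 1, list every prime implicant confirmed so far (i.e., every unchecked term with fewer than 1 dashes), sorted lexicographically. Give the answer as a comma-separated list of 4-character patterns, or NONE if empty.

Round 0: 0000✓ 0010✓ 0011✓ 0110✓ 0111✓ 1000✓ 1001✓ 1010✓ 1011✓ 1100✓ 1111✓
Round 1: -000✓ -010✓ -011✓ -111✓ 0-10✓ 0-11✓ 00-0✓ 001-✓ 011-✓ 1-00 1-11✓ 10-0✓ 10-1✓ 100-✓ 101-✓
Round 2: --11 -0-0 -01- 0-1- 10--
PIs = {--11, -0-0, -01-, 0-1-, 1-00, 10--}

NONE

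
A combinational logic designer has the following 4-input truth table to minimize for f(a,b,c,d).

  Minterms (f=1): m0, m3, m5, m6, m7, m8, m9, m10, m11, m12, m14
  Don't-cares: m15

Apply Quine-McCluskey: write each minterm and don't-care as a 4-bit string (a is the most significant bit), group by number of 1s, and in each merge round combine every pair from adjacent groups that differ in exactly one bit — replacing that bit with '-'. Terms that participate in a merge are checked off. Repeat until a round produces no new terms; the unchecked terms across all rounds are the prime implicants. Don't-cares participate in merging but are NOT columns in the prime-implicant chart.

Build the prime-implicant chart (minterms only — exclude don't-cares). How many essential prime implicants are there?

[col 0] 0000*, 0011*, 0101*, 0110*, 0111*, 1000*, 1001*, 1010*, 1011*, 1100*, 1110*, 1111*
[col 1] -000, -011*, -110*, -111*, 0-11*, 01-1, 011-*, 1-00*, 1-10*, 1-11*, 10-0*, 10-1*, 100-*, 101-*, 11-0*, 111-*
[col 2] --11, -11-, 1--0, 1-1-, 10--
Prime implicants: --11, -000, -11-, 01-1, 1--0, 1-1-, 10--
PI chart (minterm → PIs covering it):
  0 | -000  (sole → essential)
  3 | --11  (sole → essential)
  5 | 01-1  (sole → essential)
  6 | -11-  (sole → essential)
  7 | --11,-11-,01-1
  8 | -000,1--0,10--
  9 | 10--  (sole → essential)
  10 | 1--0,1-1-,10--
  11 | --11,1-1-,10--
  12 | 1--0  (sole → essential)
  14 | -11-,1--0,1-1-
Essential prime implicants: --11, -000, -11-, 01-1, 1--0, 10--

6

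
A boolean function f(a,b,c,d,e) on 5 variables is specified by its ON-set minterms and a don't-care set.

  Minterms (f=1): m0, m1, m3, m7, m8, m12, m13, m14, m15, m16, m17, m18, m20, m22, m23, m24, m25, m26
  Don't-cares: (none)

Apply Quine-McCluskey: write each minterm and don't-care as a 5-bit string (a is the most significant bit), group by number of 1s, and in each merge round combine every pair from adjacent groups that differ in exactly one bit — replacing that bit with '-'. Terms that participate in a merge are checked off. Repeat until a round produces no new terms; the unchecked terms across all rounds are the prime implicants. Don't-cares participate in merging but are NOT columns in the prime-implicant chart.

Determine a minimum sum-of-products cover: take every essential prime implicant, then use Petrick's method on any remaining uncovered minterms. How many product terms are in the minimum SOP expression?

7

Round 0: 00000✓ 00001✓ 00011✓ 00111✓ 01000✓ 01100✓ 01101✓ 01110✓ 01111✓ 10000✓ 10001✓ 10010✓ 10100✓ 10110✓ 10111✓ 11000✓ 11001✓ 11010✓
Round 1: -0000✓ -0001✓ -0111 -1000✓ 0-000✓ 0-111 00-11 000-1 0000-✓ 01-00 011-0✓ 011-1✓ 0110-✓ 0111-✓ 1-000✓ 1-001✓ 1-010✓ 10-00✓ 10-10✓ 100-0✓ 1000-✓ 101-0✓ 1011- 110-0✓ 1100-✓
Round 2: --000 -000- 011-- 1-0-0 1-00- 10--0
PIs = {--000, -000-, -0111, 0-111, 00-11, 000-1, 01-00, 011--, 1-0-0, 1-00-, 10--0, 1011-}
Coverage chart:
  m0: --000,-000-
  m1: -000-,000-1
  m3: 00-11,000-1
  m7: -0111,0-111,00-11
  m8: --000,01-00
  m12: 01-00,011--
  m13: 011-- ←essential
  m14: 011-- ←essential
  m15: 0-111,011--
  m16: --000,-000-,1-0-0,1-00-,10--0
  m17: -000-,1-00-
  m18: 1-0-0,10--0
  m20: 10--0 ←essential
  m22: 10--0,1011-
  m23: -0111,1011-
  m24: --000,1-0-0,1-00-
  m25: 1-00- ←essential
  m26: 1-0-0 ←essential
Essential: 011--, 1-0-0, 1-00-, 10--0
Petrick residual → --000, -0111, 000-1
Min cover (7 terms): c'd'e' + b'cde + a'b'c'e + a'bc + ac'e' + ac'd' + ab'e'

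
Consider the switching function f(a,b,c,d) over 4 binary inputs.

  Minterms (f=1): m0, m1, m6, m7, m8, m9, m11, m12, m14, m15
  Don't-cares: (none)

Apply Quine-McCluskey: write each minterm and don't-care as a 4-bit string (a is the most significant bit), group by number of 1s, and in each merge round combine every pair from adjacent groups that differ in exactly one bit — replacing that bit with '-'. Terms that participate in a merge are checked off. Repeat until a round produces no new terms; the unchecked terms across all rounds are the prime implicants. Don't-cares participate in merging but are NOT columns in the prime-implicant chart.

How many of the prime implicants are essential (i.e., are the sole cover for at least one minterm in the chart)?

Round 0: 0000✓ 0001✓ 0110✓ 0111✓ 1000✓ 1001✓ 1011✓ 1100✓ 1110✓ 1111✓
Round 1: -000✓ -001✓ -110✓ -111✓ 000-✓ 011-✓ 1-00 1-11 10-1 100-✓ 11-0 111-✓
Round 2: -00- -11-
PIs = {-00-, -11-, 1-00, 1-11, 10-1, 11-0}
Coverage chart:
  m0: -00- ←essential
  m1: -00- ←essential
  m6: -11- ←essential
  m7: -11- ←essential
  m8: -00-,1-00
  m9: -00-,10-1
  m11: 1-11,10-1
  m12: 1-00,11-0
  m14: -11-,11-0
  m15: -11-,1-11
Essential: -00-, -11-

2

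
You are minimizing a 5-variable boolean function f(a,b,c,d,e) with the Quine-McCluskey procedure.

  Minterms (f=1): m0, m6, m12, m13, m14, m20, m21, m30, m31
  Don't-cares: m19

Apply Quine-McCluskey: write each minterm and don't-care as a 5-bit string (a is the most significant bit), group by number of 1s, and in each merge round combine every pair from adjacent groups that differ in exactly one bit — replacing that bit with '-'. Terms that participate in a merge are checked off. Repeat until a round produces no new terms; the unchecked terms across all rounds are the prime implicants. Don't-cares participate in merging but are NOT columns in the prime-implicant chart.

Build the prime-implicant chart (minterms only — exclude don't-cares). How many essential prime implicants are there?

5

Round 0: 00000 00110✓ 01100✓ 01101✓ 01110✓ 10011 10100✓ 10101✓ 11110✓ 11111✓
Round 1: -1110 0-110 011-0 0110- 1010- 1111-
PIs = {-1110, 0-110, 00000, 011-0, 0110-, 10011, 1010-, 1111-}
Coverage chart:
  m0: 00000 ←essential
  m6: 0-110 ←essential
  m12: 011-0,0110-
  m13: 0110- ←essential
  m14: -1110,0-110,011-0
  m20: 1010- ←essential
  m21: 1010- ←essential
  m30: -1110,1111-
  m31: 1111- ←essential
Essential: 0-110, 00000, 0110-, 1010-, 1111-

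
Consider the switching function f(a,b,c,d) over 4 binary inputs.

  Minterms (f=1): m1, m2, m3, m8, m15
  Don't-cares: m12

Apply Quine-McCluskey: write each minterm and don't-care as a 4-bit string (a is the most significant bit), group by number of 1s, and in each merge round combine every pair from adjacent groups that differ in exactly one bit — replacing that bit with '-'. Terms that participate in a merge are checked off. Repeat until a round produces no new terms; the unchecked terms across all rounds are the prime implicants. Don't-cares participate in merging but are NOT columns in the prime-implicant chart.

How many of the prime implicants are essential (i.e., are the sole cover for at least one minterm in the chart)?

4

Round 0: 0001✓ 0010✓ 0011✓ 1000✓ 1100✓ 1111
Round 1: 00-1 001- 1-00
PIs = {00-1, 001-, 1-00, 1111}
Coverage chart:
  m1: 00-1 ←essential
  m2: 001- ←essential
  m3: 00-1,001-
  m8: 1-00 ←essential
  m15: 1111 ←essential
Essential: 00-1, 001-, 1-00, 1111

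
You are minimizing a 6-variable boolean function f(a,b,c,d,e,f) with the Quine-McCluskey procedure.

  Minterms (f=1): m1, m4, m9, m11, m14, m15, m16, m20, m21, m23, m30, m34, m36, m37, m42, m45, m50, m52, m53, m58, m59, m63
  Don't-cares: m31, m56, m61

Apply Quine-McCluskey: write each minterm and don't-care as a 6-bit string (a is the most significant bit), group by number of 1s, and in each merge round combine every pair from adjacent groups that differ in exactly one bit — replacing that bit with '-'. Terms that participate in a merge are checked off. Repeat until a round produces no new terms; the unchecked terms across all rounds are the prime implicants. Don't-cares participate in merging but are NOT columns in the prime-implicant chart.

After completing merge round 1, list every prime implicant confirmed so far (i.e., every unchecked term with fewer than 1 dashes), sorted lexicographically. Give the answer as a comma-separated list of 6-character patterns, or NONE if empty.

size-2^0 implicants → 000001(✓)  000100(✓)  001001(✓)  001011(✓)  001110(✓)  001111(✓)  010000(✓)  010100(✓)  010101(✓)  010111(✓)  011110(✓)  011111(✓)  100010(✓)  100100(✓)  100101(✓)  101010(✓)  101101(✓)  110010(✓)  110100(✓)  110101(✓)  111000(✓)  111010(✓)  111011(✓)  111101(✓)  111111(✓)
size-2^1 implicants → -00100(✓)  -10100(✓)  -10101(✓)  -11111  0-0100(✓)  0-1110(✓)  0-1111(✓)  00-001  001-11  0010-1  00111-(✓)  01-111  010-00  0101-1  01010-(✓)  01111-(✓)  1-0010(✓)  1-0100(✓)  1-0101(✓)  1-1010(✓)  1-1101(✓)  10-010(✓)  10-101(✓)  10010-(✓)  11-010(✓)  11-101(✓)  11010-(✓)  111-11  1110-0  11101-  1111-1
size-2^2 implicants → --0100  -1010-  0-111-  1--010  1--101  1-010-
Unchecked terms (primes): --0100, -1010-, -11111, 0-111-, 00-001, 001-11, 0010-1, 01-111, 010-00, 0101-1, 1--010, 1--101, 1-010-, 111-11, 1110-0, 11101-, 1111-1

NONE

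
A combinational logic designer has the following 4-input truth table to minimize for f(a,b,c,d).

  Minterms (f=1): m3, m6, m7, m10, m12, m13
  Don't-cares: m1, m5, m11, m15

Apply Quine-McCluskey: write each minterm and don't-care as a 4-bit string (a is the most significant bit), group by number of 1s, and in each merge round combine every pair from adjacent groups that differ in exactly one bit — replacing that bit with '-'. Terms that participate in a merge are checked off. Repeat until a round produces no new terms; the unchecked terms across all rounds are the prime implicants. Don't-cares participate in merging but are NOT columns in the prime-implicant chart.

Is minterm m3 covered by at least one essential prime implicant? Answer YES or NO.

size-2^0 implicants → 0001(✓)  0011(✓)  0101(✓)  0110(✓)  0111(✓)  1010(✓)  1011(✓)  1100(✓)  1101(✓)  1111(✓)
size-2^1 implicants → -011(✓)  -101(✓)  -111(✓)  0-01(✓)  0-11(✓)  00-1(✓)  01-1(✓)  011-  1-11(✓)  101-  11-1(✓)  110-
size-2^2 implicants → --11  -1-1  0--1
Unchecked terms (primes): --11, -1-1, 0--1, 011-, 101-, 110-
Minterm coverage:
  m3 ⊆ --11,0--1
  m6 ⊆ 011- [E]
  m7 ⊆ --11,-1-1,0--1,011-
  m10 ⊆ 101- [E]
  m12 ⊆ 110- [E]
  m13 ⊆ -1-1,110-
E = {011-, 101-, 110-}

NO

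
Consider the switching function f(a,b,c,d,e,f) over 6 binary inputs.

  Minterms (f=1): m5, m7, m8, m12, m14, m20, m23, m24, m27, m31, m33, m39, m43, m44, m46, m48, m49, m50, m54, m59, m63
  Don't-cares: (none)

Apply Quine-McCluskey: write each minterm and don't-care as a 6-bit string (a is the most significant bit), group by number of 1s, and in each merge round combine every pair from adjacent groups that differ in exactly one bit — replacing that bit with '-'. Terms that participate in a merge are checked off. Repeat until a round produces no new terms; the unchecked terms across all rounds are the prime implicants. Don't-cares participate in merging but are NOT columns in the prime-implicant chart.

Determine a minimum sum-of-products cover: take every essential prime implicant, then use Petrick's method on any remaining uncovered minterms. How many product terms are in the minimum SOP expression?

11

[col 0] 000101*, 000111*, 001000*, 001100*, 001110*, 010100, 010111*, 011000*, 011011*, 011111*, 100001*, 100111*, 101011*, 101100*, 101110*, 110000*, 110001*, 110010*, 110110*, 111011*, 111111*
[col 1] -00111, -01100*, -01110*, -11011*, -11111*, 0-0111, 0-1000, 0001-1, 001-00, 0011-0*, 01-111, 011-11*, 1-0001, 1-1011, 1011-0*, 110-10, 1100-0, 11000-, 111-11*
[col 2] -011-0, -11-11
Prime implicants: -00111, -011-0, -11-11, 0-0111, 0-1000, 0001-1, 001-00, 01-111, 010100, 1-0001, 1-1011, 110-10, 1100-0, 11000-
PI chart (minterm → PIs covering it):
  5 | 0001-1  (sole → essential)
  7 | -00111,0-0111,0001-1
  8 | 0-1000,001-00
  12 | -011-0,001-00
  14 | -011-0  (sole → essential)
  20 | 010100  (sole → essential)
  23 | 0-0111,01-111
  24 | 0-1000  (sole → essential)
  27 | -11-11  (sole → essential)
  31 | -11-11,01-111
  33 | 1-0001  (sole → essential)
  39 | -00111  (sole → essential)
  43 | 1-1011  (sole → essential)
  44 | -011-0  (sole → essential)
  46 | -011-0  (sole → essential)
  48 | 1100-0,11000-
  49 | 1-0001,11000-
  50 | 110-10,1100-0
  54 | 110-10  (sole → essential)
  59 | -11-11,1-1011
  63 | -11-11  (sole → essential)
Essential prime implicants: -00111, -011-0, -11-11, 0-1000, 0001-1, 010100, 1-0001, 1-1011, 110-10
Petrick residual → 0-0111, 1100-0
Minimum SOP uses 11 PIs: b'c'def + b'cdf' + bcef + a'c'def + a'cd'e'f' + a'b'c'df + a'bc'de'f' + ac'd'e'f + acd'ef + abc'ef' + abc'd'f'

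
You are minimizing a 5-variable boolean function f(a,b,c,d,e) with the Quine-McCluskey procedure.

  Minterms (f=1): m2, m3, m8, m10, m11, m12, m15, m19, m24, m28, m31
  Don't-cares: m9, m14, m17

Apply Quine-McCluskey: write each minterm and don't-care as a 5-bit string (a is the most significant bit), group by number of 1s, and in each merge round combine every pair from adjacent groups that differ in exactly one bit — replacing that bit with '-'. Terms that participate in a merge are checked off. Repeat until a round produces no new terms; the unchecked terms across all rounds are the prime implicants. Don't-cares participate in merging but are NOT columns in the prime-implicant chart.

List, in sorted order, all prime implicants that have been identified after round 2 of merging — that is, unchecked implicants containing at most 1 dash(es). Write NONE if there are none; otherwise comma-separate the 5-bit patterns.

[col 0] 00010*, 00011*, 01000*, 01001*, 01010*, 01011*, 01100*, 01110*, 01111*, 10001*, 10011*, 11000*, 11100*, 11111*
[col 1] -0011, -1000*, -1100*, -1111, 0-010*, 0-011*, 0001-*, 01-00*, 01-10*, 01-11*, 010-0*, 010-1*, 0100-*, 0101-*, 011-0*, 0111-*, 100-1, 11-00*
[col 2] -1-00, 0-01-, 01--0, 01-1-, 010--
Prime implicants: -0011, -1-00, -1111, 0-01-, 01--0, 01-1-, 010--, 100-1

-0011, -1111, 100-1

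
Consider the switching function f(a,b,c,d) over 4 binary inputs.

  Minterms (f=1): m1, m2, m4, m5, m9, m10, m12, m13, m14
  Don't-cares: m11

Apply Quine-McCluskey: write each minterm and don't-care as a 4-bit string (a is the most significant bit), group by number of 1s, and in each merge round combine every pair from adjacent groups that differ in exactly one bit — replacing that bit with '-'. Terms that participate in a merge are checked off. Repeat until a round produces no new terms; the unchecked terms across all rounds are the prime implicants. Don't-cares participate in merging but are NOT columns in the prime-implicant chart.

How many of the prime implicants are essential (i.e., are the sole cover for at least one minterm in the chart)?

3

Round 0: 0001✓ 0010✓ 0100✓ 0101✓ 1001✓ 1010✓ 1011✓ 1100✓ 1101✓ 1110✓
Round 1: -001✓ -010 -100✓ -101✓ 0-01✓ 010-✓ 1-01✓ 1-10 10-1 101- 11-0 110-✓
Round 2: --01 -10-
PIs = {--01, -010, -10-, 1-10, 10-1, 101-, 11-0}
Coverage chart:
  m1: --01 ←essential
  m2: -010 ←essential
  m4: -10- ←essential
  m5: --01,-10-
  m9: --01,10-1
  m10: -010,1-10,101-
  m12: -10-,11-0
  m13: --01,-10-
  m14: 1-10,11-0
Essential: --01, -010, -10-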